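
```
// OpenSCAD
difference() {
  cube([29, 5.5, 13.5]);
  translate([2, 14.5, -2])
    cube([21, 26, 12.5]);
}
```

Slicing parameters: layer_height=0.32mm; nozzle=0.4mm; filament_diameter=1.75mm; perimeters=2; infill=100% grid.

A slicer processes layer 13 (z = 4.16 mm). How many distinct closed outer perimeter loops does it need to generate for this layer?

1

At z = 4.16 mm: the cube is present — its section is the full 29×5.5 rectangle; the cube at (2, 14.5) is present — its section is the full 21×26 rectangle; After the difference (first − rest): starting from the 29×5.5 cube, the 21×26 cube at (2, 14.5) misses the remaining region (no effect) — 1 connected region. The result has 1 disconnected region.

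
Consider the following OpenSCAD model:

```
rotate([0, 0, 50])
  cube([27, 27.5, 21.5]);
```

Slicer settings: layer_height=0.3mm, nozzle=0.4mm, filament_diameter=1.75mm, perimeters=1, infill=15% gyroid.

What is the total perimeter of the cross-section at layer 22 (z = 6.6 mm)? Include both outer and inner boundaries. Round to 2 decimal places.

109.00 mm

At z = 6.6 mm: the cube (footprint 27×27.5) is included at this height (perimeter 109.00 mm); (rotated 50° about Z; rotation is an isometry so areas/perimeters/island counts are preserved). Overall, the cross-section is a single solid region. Total boundary length (outer) = 109.00 mm.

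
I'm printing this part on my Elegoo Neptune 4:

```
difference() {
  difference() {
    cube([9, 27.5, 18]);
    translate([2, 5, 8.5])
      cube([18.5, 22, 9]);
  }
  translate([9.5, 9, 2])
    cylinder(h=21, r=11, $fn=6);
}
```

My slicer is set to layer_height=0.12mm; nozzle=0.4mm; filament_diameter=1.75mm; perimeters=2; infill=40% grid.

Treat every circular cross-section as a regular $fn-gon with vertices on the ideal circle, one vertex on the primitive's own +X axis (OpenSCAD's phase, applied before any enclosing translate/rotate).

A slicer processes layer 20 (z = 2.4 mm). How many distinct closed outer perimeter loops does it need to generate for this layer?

2

At z = 2.4 mm: the 9×27.5 cube contributes its full rectangle; the cube at (2, 5) is not intersected at this z (z outside [8.5, 17.5]); Taking the first minus the rest: none of the subtracted shapes is present at this height, so the 9×27.5 cube is unchanged — 1 connected region; the cylinder at (9.5, 9): section is a regular 6-gon, circumradius r=11; Taking the first minus the rest: starting from that combined region, the r=11 cylinder at (9.5, 9) partially overlaps it — only the 141.05 mm² overlap (of its 314.37 mm²) is removed, clipping the outline — 2 connected regions. The result has 2 disconnected regions.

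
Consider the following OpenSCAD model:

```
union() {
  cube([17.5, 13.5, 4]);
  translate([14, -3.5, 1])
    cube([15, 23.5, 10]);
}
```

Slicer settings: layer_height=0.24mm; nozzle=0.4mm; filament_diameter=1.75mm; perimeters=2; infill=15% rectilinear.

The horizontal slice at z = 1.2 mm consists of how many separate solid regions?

1

At z = 1.2 mm: the 17.5×13.5 cube contributes its full rectangle; the 15×23.5 cube at (14, -3.5) contributes its full rectangle; Combining (union): the regions partially overlap (shared area 47.25 mm²), so overlapping operands fuse into one piece — 1 connected region. The result has 1 disconnected region.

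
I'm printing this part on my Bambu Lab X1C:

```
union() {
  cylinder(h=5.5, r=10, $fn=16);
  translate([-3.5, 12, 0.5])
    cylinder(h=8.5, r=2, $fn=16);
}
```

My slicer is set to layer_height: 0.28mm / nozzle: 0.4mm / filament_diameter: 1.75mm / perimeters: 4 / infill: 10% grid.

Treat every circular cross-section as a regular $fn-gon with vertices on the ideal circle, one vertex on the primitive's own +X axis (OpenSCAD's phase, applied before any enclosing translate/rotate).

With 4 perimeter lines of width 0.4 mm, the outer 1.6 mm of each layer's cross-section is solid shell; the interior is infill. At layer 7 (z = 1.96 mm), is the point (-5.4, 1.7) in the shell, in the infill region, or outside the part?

infill

At z = 1.96 mm: the cylinder: section is a regular 16-gon, circumradius r=10; the r=2 cylinder at (-3.5, 12) contributes a regular 16-gon of circumradius 2; Combining (union): the 2 present regions are separate (no shared area or edge), so areas and boundary lengths simply add and each stays a separate island — 2 connected regions. Overall, the cross-section has 2 separate islands. The nearest boundary edge runs (-10.00, 0.00)→(-9.24, 3.83); distance from the point to it = 4.18 mm. (Shell/infill is judged within the island containing the point — the largest one.) The point is inside the cross-section and 4.18 mm from the nearest boundary — more than the 1.6 mm shell width (4 × 0.4), so it's in the infill interior.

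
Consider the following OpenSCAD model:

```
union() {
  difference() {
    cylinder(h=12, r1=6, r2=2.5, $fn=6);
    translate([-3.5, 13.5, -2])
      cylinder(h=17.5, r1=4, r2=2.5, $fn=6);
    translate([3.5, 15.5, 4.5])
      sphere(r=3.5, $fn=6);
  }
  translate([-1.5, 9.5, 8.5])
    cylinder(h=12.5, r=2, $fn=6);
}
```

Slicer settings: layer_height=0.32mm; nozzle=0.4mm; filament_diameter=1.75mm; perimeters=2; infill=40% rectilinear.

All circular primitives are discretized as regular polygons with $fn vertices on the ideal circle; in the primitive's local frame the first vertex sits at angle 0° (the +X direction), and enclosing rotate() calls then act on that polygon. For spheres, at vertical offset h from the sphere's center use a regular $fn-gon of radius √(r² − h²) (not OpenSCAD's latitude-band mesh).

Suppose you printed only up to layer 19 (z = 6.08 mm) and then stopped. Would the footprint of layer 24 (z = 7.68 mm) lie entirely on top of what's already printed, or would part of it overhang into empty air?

Compare the two slices. At z = 6.08: the cone (r1=6→r2=2.5) has section circumradius 4.227 here — a regular 6-gon (area = (6/2)·4.227²·sin(360°/6) = 46.41 mm²); the cone at (-3.5, 13.5) (r1=4→r2=2.5) has section circumradius 3.307 here — a regular 6-gon (area = (6/2)·3.307²·sin(360°/6) = 28.42 mm²); the sphere at (3.5, 15.5): section is a regular 6-gon, circumradius = √(r²−h²) = √(3.5²−1.58²) = 3.123 (area = (6/2)·3.123²·sin(360°/6) = 25.34 mm²); Taking the first minus the rest: starting from the cone (46.41 mm²), the cone at (-3.5, 13.5) misses the remaining region (no effect); the r=3.5 sphere at (3.5, 15.5) misses the remaining region (no effect) — area = 46.41 mm²; the cylinder at (-1.5, 9.5) is not intersected at this z (z outside [8.5, 21]); Merging all regions: only that combined region is present, so the union is just that shape — area = 46.41 mm². At z = 7.68: the cone: at t=0.640 of its height the radius interpolates to r₁+(r₂−r₁)t = 3.760, giving a regular 6-gon of that circumradius (area = (6/2)·3.760²·sin(360°/6) = 36.73 mm²); the cone at (-3.5, 13.5) contributes a regular 6-gon of circumradius 3.170 (interpolated between r1=4 and r2=2.5 at t=0.553) (area = (6/2)·3.170²·sin(360°/6) = 26.11 mm²); the sphere at (3.5, 15.5): section is a regular 6-gon, circumradius = √(r²−h²) = √(3.5²−3.18²) = 1.462 (area = (6/2)·1.462²·sin(360°/6) = 5.55 mm²); After the difference (first − rest): starting from the cone (36.73 mm²), the cone at (-3.5, 13.5) misses the remaining region (no effect); the r=3.5 sphere at (3.5, 15.5) misses the remaining region (no effect) — area = 36.73 mm²; the cylinder at (-1.5, 9.5) is absent (z outside [8.5, 21]); Taking the union: only the result so far is present, so the union is just that shape — area = 36.73 mm². Checking containment: the cross-section at z = 7.68 is a subset of the cross-section at z = 6.08.

entirely on top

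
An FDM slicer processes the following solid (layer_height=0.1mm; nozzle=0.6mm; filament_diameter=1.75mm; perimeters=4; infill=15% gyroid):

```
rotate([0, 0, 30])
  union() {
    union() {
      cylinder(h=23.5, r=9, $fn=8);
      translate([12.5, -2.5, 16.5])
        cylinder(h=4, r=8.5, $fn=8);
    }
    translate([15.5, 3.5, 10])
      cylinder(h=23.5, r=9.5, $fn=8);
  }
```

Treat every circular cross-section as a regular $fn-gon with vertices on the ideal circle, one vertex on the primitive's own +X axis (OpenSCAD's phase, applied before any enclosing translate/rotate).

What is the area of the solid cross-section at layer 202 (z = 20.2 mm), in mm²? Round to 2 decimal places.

At z = 20.2 mm: the cylinder: section is a regular 8-gon, circumradius r=9 (area = (8/2)·9.000²·sin(360°/8) = 229.10 mm²); the r=8.5 cylinder at (12.5, -2.5) gives a regular 8-gon of circumradius 8.5 (constant along its height) (area = (8/2)·8.500²·sin(360°/8) = 204.35 mm²); Merging all regions: the regions partially overlap — summed areas 433.46 mm² minus the doubly-counted overlap 28.16 mm² gives 405.30 mm² — area = 405.30 mm²; the r=9.5 cylinder at (15.5, 3.5) contributes a regular 8-gon of circumradius 9.5 (area = (8/2)·9.500²·sin(360°/8) = 255.27 mm²); Taking the union: the regions partially overlap — summed areas 660.56 mm² minus the doubly-counted overlap 118.30 mm² gives 542.26 mm² — area = 542.26 mm²; (whole slice rotated 30° about Z — lengths, areas and connectivity unchanged). Overall, the cross-section is a single solid region. Net area = 542.26 mm².

542.26 mm²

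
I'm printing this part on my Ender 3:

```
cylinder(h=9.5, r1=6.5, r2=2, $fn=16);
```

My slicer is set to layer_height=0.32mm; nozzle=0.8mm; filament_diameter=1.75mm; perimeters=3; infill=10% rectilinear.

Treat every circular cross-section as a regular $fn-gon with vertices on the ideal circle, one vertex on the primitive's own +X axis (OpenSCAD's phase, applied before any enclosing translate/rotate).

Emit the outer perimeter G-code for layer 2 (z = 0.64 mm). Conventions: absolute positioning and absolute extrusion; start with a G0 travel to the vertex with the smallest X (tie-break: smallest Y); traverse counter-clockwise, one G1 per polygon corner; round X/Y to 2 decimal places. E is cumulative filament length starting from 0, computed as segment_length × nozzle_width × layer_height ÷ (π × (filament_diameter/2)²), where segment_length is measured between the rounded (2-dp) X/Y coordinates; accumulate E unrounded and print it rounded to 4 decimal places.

At z = 0.64 mm: the cone: at t=0.067 of its height the radius interpolates to r₁+(r₂−r₁)t = 6.197, giving a regular 16-gon of that circumradius. The outline is a single polygon with 16 vertices. Extrusion per mm of travel: 0.8 × 0.32 / (π × 0.875²) = 0.106432. Accumulating E over each segment gives final E = 4.1189.

G0 X-6.20 Y0.00 Z0.64
G1 X-5.73 Y-2.37 E0.2572
G1 X-4.38 Y-4.38 E0.5149
G1 X-2.37 Y-5.73 E0.7726
G1 X0.00 Y-6.20 E1.0297
G1 X2.37 Y-5.73 E1.2869
G1 X4.38 Y-4.38 E1.5446
G1 X5.73 Y-2.37 E1.8023
G1 X6.20 Y0.00 E2.0594
G1 X5.73 Y2.37 E2.3166
G1 X4.38 Y4.38 E2.5743
G1 X2.37 Y5.73 E2.8320
G1 X0.00 Y6.20 E3.0892
G1 X-2.37 Y5.73 E3.3463
G1 X-4.38 Y4.38 E3.6040
G1 X-5.73 Y2.37 E3.8617
G1 X-6.20 Y0.00 E4.1189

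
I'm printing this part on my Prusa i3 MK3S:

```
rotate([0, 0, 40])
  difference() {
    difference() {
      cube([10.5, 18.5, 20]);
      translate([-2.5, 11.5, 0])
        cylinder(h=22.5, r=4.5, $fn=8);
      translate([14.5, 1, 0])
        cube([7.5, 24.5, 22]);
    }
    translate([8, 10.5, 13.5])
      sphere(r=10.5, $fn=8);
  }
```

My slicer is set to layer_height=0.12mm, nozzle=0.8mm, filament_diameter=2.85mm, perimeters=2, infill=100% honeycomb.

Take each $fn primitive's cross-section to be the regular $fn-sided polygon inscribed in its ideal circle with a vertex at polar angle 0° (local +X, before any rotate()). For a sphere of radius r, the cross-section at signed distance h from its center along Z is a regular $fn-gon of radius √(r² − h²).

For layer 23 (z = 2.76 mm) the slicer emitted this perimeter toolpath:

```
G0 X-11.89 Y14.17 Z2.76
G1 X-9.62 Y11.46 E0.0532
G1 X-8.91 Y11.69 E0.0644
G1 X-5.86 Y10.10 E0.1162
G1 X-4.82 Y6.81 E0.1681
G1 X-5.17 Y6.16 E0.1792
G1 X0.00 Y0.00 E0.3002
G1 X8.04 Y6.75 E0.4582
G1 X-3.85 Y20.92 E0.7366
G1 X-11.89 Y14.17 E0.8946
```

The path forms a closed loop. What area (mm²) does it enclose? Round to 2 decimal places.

Apply the shoelace formula to the sequence of (X, Y) vertices; enclosed area = 185.44 mm².

185.44 mm²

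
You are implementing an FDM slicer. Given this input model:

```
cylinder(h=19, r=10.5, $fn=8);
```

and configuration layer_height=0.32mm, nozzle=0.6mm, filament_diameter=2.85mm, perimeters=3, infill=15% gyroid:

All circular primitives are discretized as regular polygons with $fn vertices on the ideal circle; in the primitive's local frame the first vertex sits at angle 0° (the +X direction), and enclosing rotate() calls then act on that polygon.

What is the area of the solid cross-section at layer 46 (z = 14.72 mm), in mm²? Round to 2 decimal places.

At z = 14.72 mm: the r=10.5 cylinder contributes a regular 8-gon of circumradius 10.5 (area = (8/2)·10.500²·sin(360°/8) = 311.83 mm²). Overall, the cross-section is a single solid region. Net area = 311.83 mm².

311.83 mm²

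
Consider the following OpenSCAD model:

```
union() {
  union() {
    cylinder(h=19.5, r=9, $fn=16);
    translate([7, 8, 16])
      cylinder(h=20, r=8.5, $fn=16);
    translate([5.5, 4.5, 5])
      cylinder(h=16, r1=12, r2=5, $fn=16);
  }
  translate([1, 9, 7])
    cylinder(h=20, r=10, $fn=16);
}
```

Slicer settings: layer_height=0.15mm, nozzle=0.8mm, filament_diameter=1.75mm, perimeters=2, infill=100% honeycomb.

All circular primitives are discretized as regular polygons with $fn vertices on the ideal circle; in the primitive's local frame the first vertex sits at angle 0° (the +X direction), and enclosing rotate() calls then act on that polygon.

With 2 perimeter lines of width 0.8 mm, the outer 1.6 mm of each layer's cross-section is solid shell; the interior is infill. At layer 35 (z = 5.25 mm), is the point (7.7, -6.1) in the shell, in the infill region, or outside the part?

shell

At z = 5.25 mm: the r=9 cylinder contributes a regular 16-gon of circumradius 9; the cylinder at (7, 8) is absent (z outside [16, 36]); the cone at (5.5, 4.5) (r1=12→r2=5) has section circumradius 11.891 here — a regular 16-gon; Combining (union): the regions partially overlap (shared area 184.10 mm²), so overlapping operands fuse into one piece — 1 connected region; the cylinder at (1, 9) is not intersected at this z (z outside [7, 27]); Merging all regions: only the result so far is present, so the union is just that shape — 1 connected region. Overall, the cross-section is a single solid region. The nearest boundary edge runs (10.05, -6.49)→(5.50, -7.39); distance from the point to it = 0.84 mm. The point is inside the cross-section, 0.84 mm from the nearest boundary — within the 1.6 mm shell band (2 × 0.8).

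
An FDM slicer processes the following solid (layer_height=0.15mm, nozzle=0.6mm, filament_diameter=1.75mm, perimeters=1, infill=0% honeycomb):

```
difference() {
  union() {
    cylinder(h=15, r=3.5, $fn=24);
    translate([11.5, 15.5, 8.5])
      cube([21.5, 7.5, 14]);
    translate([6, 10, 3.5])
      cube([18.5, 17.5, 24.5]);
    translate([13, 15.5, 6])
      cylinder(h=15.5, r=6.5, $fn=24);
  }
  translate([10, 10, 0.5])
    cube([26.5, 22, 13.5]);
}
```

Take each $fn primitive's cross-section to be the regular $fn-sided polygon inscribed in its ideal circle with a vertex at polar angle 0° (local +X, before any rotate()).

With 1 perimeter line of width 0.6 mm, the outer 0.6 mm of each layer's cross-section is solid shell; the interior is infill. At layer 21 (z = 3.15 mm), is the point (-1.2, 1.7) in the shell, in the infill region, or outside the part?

At z = 3.15 mm: the cylinder: section is a regular 24-gon, circumradius r=3.5; the cube at (11.5, 15.5) is absent (z outside [8.5, 22.5]); the cube at (6, 10) does not reach this height (z outside [3.5, 28]); the cylinder at (13, 15.5) does not reach this height (z outside [6, 21.5]); Taking the union: only the r=3.5 cylinder is present, so the union is just that shape — 1 connected region; the cube at (10, 10) (footprint 26.5×22) is included at this height; After the difference (first − rest): starting from the result so far, the 26.5×22 cube at (10, 10) misses the remaining region (no effect) — 1 connected region. Overall, the cross-section is a single solid region. The nearest boundary edge runs (-2.47, 2.47)→(-1.75, 3.03); distance from the point to it = 1.39 mm. The point is inside the cross-section and 1.39 mm from the nearest boundary — more than the 0.6 mm shell width (1 × 0.6), so it's in the infill interior.

infill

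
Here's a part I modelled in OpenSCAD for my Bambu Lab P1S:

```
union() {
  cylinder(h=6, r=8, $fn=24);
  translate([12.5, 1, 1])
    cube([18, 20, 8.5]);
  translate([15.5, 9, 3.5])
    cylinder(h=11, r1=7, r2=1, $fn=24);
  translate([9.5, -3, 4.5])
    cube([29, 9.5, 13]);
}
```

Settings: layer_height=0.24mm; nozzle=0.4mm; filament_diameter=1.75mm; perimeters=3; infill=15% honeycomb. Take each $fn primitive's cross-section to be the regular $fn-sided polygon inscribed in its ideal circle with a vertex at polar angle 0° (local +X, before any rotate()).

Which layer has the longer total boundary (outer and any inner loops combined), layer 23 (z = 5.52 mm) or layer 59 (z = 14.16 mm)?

layer 23 (z = 5.52 mm)

Layer 23 (z = 5.52): the r=8 cylinder contributes a regular 24-gon of circumradius 8 (perimeter = 2·24·8.000·sin(180°/24) = 50.12 mm); the cube at (12.5, 1) is present — its section is the full 18×20 rectangle (perimeter 76.00 mm); the cone at (15.5, 9) (r1=7→r2=1) has section circumradius 5.898 here — a regular 24-gon (perimeter = 2·24·5.898·sin(180°/24) = 36.95 mm); the 29×9.5 cube at (9.5, -3) contributes its full rectangle (perimeter 77.00 mm); Combining (union): the regions partially overlap (shared area 190.13 mm²), so the edge portions inside another operand are dropped and the merged outline is re-measured after clipping — boundary = 154.95 mm. So its perimeter = 154.95 mm. Layer 59 (z = 14.16): the cylinder does not reach this height (z outside [0, 6]); the cube at (12.5, 1) is absent (z outside [1, 9.5]); the cone at (15.5, 9) (r1=7→r2=1) has section circumradius 1.185 here — a regular 24-gon (perimeter = 2·24·1.185·sin(180°/24) = 7.43 mm); the cube at (9.5, -3) is present — its section is the full 29×9.5 rectangle (perimeter 77.00 mm); Taking the union: the 2 present regions are separate (no shared area or edge), so areas and boundary lengths simply add and each stays a separate island — boundary = 84.43 mm. So its perimeter = 84.43 mm. Layer 23 is larger (154.95 vs 84.43 mm).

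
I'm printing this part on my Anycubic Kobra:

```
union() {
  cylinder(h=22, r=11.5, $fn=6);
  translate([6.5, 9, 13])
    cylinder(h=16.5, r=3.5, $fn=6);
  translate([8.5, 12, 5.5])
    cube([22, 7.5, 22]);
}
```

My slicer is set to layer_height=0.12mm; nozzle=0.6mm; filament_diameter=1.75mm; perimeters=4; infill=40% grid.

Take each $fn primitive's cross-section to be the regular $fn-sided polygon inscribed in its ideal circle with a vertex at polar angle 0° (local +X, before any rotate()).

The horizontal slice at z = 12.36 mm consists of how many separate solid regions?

At z = 12.36 mm: the r=11.5 cylinder gives a regular 6-gon of circumradius 11.5 (constant along its height); the cylinder at (6.5, 9) is absent (z outside [13, 29.5]); the cube at (8.5, 12) is present — its section is the full 22×7.5 rectangle; Combining (union): the 2 present regions are separate (no shared area or edge), so areas and boundary lengths simply add and each stays a separate island — 2 connected regions. The result has 2 disconnected regions.

2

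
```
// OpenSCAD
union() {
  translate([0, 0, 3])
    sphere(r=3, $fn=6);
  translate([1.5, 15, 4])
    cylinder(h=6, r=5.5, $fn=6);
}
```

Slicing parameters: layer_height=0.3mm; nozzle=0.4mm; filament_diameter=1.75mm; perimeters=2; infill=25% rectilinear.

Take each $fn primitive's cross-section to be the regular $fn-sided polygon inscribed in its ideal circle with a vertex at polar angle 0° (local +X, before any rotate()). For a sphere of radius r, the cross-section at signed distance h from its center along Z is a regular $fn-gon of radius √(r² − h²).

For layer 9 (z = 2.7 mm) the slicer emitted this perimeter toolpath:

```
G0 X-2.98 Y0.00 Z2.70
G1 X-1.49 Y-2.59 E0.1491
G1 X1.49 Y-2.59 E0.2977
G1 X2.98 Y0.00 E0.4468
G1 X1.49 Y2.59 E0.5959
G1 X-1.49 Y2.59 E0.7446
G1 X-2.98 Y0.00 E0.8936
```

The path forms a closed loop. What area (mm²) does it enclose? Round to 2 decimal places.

23.15 mm²

Apply the shoelace formula to the sequence of (X, Y) vertices; enclosed area = 23.15 mm².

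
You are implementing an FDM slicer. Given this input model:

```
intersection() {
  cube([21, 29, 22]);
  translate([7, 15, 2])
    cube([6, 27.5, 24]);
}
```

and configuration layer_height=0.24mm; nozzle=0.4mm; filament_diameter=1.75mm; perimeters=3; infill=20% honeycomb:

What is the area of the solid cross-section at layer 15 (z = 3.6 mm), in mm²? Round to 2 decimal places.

84.00 mm²

At z = 3.6 mm: the 21×29 cube contributes its full rectangle (area 609.00 mm²); the cube at (7, 15) is present — its section is the full 6×27.5 rectangle (area 165.00 mm²); Keeping only the common overlap: the 6×27.5 cube at (7, 15) partially overlaps the 21×29 cube; clipping to the common part keeps 84.00 mm² — area = 84.00 mm². Overall, the cross-section is a single solid region. Net area = 84.00 mm².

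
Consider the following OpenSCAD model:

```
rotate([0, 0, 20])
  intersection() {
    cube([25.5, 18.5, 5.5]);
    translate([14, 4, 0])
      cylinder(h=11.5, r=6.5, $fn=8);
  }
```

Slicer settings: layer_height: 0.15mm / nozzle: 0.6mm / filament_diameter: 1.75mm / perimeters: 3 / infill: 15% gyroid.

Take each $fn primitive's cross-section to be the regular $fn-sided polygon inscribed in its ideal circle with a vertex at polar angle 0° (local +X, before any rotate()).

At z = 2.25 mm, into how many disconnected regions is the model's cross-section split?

At z = 2.25 mm: the 25.5×18.5 cube contributes its full rectangle; the cylinder at (14, 4): section is a regular 8-gon, circumradius r=6.5; Keeping only the common overlap: the r=6.5 cylinder at (14, 4) partially overlaps the 25.5×18.5 cube; clipping to the common part keeps 105.12 mm² — 1 connected region; (whole slice rotated 20° about Z — lengths, areas and connectivity unchanged). The result has 1 disconnected region.

1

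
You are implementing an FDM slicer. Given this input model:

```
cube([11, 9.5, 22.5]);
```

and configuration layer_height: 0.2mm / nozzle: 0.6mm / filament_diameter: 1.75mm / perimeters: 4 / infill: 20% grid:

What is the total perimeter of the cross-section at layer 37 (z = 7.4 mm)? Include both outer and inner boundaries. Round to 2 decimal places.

At z = 7.4 mm: the 11×9.5 cube contributes its full rectangle (perimeter 41.00 mm). Overall, the cross-section is a single solid region. Total boundary length (outer) = 41.00 mm.

41.00 mm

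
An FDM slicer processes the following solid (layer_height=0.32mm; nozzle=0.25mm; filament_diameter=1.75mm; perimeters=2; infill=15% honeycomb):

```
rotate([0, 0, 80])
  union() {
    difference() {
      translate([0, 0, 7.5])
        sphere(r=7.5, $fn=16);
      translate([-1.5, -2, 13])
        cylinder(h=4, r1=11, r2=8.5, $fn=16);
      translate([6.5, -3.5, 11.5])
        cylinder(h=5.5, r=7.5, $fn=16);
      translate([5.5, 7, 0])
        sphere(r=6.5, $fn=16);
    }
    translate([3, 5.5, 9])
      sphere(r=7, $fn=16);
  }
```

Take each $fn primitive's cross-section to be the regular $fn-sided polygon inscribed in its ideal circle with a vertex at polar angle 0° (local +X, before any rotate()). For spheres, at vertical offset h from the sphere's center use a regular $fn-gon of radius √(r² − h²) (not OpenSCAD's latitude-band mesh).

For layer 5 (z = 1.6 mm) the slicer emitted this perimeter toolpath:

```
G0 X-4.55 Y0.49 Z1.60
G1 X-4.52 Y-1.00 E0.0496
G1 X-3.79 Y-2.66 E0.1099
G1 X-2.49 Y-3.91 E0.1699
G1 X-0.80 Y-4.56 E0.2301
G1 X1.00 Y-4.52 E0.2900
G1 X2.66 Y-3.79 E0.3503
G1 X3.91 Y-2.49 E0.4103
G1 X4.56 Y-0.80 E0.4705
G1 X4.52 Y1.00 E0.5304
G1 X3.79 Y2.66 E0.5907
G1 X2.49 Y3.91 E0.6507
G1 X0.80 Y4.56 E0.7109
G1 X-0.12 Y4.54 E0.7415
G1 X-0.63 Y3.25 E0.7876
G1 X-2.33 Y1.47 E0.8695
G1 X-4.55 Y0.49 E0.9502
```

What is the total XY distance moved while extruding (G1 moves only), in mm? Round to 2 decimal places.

28.57 mm

Sum the Euclidean lengths of each G1 segment: total = 28.57 mm.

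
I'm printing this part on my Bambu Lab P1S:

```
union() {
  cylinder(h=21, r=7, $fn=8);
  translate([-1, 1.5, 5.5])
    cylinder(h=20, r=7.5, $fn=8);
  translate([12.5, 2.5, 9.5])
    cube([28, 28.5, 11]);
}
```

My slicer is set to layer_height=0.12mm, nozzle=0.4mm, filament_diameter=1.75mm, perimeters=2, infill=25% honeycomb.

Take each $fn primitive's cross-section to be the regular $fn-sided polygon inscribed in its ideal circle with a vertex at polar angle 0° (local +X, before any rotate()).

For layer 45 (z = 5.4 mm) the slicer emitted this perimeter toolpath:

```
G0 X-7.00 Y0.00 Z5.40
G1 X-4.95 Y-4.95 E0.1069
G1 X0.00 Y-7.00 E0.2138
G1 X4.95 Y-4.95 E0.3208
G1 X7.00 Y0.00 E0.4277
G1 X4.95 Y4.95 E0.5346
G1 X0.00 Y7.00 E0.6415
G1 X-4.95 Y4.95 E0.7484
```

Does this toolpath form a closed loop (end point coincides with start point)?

Start point (G0): (-7.00, 0.00). End point (last G1): the path does not return to the start — open.

no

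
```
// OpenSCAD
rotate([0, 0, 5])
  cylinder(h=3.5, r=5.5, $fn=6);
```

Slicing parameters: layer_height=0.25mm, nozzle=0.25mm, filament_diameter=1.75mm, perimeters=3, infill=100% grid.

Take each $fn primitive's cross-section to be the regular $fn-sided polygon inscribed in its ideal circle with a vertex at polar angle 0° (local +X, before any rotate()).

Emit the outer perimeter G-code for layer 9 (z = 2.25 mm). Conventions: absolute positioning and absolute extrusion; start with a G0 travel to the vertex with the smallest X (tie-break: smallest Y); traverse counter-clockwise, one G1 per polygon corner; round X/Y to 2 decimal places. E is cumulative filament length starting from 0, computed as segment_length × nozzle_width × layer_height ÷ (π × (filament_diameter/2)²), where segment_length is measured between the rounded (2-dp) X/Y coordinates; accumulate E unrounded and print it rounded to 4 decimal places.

G0 X-5.48 Y-0.48 Z2.25
G1 X-2.32 Y-4.98 E0.1429
G1 X3.15 Y-4.51 E0.2855
G1 X5.48 Y0.48 E0.4286
G1 X2.32 Y4.98 E0.5715
G1 X-3.15 Y4.51 E0.7142
G1 X-5.48 Y-0.48 E0.8573

At z = 2.25 mm: the r=5.5 cylinder gives a regular 6-gon of circumradius 5.5 (constant along its height); (whole slice rotated 5° about Z — lengths, areas and connectivity unchanged). The outline is a single polygon with 6 vertices. Extrusion per mm of travel: 0.25 × 0.25 / (π × 0.875²) = 0.025984. Accumulating E over each segment gives final E = 0.8573.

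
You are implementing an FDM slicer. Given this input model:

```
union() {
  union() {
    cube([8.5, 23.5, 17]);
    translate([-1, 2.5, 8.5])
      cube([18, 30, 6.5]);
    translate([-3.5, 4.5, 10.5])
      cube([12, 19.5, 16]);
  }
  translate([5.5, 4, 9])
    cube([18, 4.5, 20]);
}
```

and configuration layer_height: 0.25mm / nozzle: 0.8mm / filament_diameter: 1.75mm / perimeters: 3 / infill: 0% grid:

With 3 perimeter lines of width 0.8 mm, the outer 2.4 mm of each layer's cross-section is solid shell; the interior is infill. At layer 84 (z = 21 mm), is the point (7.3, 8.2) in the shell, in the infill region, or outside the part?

shell

At z = 21 mm: the cube is not intersected at this z (z outside [0, 17]); the cube at (-1, 2.5) is not intersected at this z (z outside [8.5, 15]); the cube at (-3.5, 4.5) is present — its section is the full 12×19.5 rectangle; Combining (union): only the 12×19.5 cube at (-3.5, 4.5) is present, so the union is just that shape — 1 connected region; the cube at (5.5, 4) (footprint 18×4.5) is included at this height; Taking the union: the regions partially overlap (shared area 12.00 mm²), so overlapping operands fuse into one piece — 1 connected region. Overall, the cross-section is a single solid region. The nearest boundary edge runs (8.50, 24.00)→(8.50, 8.50); distance from the point to it = 1.24 mm. The point is inside the cross-section, 1.24 mm from the nearest boundary — within the 2.4 mm shell band (3 × 0.8).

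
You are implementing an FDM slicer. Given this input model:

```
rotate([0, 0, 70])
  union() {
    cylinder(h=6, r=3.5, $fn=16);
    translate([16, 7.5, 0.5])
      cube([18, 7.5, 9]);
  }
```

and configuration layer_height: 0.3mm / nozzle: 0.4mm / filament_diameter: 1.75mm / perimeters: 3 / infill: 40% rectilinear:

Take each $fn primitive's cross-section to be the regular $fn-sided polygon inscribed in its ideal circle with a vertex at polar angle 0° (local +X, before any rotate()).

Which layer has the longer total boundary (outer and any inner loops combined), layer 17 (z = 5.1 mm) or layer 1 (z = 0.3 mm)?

layer 17 (z = 5.1 mm)

Layer 17 (z = 5.1): the r=3.5 cylinder contributes a regular 16-gon of circumradius 3.5 (perimeter = 2·16·3.500·sin(180°/16) = 21.85 mm); the cube at (16, 7.5) (footprint 18×7.5) is included at this height (perimeter 51.00 mm); Merging all regions: the 2 present regions are separate (no shared area or edge), so areas and boundary lengths simply add and each stays a separate island — boundary = 72.85 mm; (whole slice rotated 70° about Z — lengths, areas and connectivity unchanged). So its perimeter = 72.85 mm. Layer 1 (z = 0.3): the cylinder: section is a regular 16-gon, circumradius r=3.5 (perimeter = 2·16·3.500·sin(180°/16) = 21.85 mm); the cube at (16, 7.5) is not intersected at this z (z outside [0.5, 9.5]); Combining (union): only the r=3.5 cylinder is present, so the union is just that shape — boundary = 21.85 mm; (whole slice rotated 70° about Z — lengths, areas and connectivity unchanged). So its perimeter = 21.85 mm. Layer 17 is larger (72.85 vs 21.85 mm).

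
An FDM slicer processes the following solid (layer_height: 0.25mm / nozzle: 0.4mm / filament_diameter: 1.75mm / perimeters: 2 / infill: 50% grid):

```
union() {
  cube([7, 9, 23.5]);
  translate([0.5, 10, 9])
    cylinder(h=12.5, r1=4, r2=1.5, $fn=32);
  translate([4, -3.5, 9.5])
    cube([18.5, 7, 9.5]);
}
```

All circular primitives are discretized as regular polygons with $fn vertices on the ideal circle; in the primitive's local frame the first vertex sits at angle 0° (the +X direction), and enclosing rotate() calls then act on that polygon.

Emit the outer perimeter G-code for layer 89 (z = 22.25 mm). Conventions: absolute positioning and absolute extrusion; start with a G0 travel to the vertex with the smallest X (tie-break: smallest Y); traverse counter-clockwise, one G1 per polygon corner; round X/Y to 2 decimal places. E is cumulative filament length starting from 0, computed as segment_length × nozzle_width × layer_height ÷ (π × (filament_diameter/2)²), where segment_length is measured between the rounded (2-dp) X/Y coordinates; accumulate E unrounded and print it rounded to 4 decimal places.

G0 X0.00 Y0.00 Z22.25
G1 X7.00 Y0.00 E0.2910
G1 X7.00 Y9.00 E0.6652
G1 X0.00 Y9.00 E0.9562
G1 X0.00 Y0.00 E1.3304

At z = 22.25 mm: the 7×9 cube contributes its full rectangle; the cone at (0.5, 10) is absent (z outside [9, 21.5]); the cube at (4, -3.5) does not reach this height (z outside [9.5, 19]); Merging all regions: only the 7×9 cube is present, so the union is just that shape — 1 connected region. The outline is a single polygon with 4 vertices. Extrusion per mm of travel: 0.4 × 0.25 / (π × 0.875²) = 0.041575. Accumulating E over each segment gives final E = 1.3304.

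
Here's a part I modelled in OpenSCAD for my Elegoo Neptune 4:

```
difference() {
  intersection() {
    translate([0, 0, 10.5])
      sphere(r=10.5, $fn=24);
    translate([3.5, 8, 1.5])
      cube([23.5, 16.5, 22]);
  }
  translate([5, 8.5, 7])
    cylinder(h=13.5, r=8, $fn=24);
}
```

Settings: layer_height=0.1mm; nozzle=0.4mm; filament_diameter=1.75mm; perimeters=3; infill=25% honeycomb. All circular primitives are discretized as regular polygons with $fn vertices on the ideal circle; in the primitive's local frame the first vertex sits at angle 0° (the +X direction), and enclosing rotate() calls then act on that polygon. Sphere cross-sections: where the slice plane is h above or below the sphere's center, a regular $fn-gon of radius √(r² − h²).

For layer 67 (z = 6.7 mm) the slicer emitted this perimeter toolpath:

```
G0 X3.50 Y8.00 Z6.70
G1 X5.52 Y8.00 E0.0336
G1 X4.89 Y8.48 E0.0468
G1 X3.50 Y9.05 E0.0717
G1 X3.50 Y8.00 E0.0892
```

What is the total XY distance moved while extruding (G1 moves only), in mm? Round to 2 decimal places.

Sum the Euclidean lengths of each G1 segment: total = 5.36 mm.

5.36 mm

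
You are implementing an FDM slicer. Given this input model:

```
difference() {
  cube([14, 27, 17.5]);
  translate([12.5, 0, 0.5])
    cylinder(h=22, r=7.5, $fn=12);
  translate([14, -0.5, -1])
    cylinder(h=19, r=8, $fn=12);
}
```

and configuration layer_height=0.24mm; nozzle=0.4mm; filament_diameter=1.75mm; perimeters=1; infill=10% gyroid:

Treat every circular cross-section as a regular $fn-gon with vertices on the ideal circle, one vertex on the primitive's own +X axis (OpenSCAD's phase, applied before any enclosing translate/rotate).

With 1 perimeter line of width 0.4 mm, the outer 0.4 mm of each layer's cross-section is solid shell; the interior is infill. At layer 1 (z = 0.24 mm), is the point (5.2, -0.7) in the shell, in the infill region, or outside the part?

outside

At z = 0.24 mm: the cube is present — its section is the full 14×27 rectangle; the cylinder at (12.5, 0) is not intersected at this z (z outside [0.5, 22.5]); the cylinder at (14, -0.5): section is a regular 12-gon, circumradius r=8; Taking the first minus the rest: starting from the 14×27 cube, the r=8 cylinder at (14, -0.5) partially overlaps it — only the 44.03 mm² overlap (of its 192.00 mm²) is removed, clipping the outline — 1 connected region. Overall, the cross-section is a single solid region. The nearest boundary edge runs (6.13, 0.00)→(0.00, 0.00); distance from the point to it = 0.70 mm. The point is not inside any of the regions above, so it lies outside the cross-section (0.70 mm from the nearest boundary).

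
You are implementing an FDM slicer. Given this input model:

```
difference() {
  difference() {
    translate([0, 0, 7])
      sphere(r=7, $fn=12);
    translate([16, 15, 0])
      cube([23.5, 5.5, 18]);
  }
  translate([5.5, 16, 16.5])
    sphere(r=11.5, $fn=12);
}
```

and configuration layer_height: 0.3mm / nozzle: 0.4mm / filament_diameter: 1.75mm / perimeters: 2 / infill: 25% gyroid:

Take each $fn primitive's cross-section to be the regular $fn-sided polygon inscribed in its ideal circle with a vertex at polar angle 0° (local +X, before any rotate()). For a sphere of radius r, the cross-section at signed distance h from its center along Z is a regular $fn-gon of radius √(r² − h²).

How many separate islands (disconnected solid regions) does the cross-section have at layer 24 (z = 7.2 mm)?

At z = 7.2 mm: the r=7 sphere slices to a regular 12-gon of circumradius 6.997 (√(r²−h²) with h=0.2 from center); the 23.5×5.5 cube at (16, 15) contributes its full rectangle; After the difference (first − rest): starting from the r=7 sphere, the 23.5×5.5 cube at (16, 15) misses the remaining region (no effect) — 1 connected region; the sphere at (5.5, 16): section is a regular 12-gon, circumradius = √(r²−h²) = √(11.5²−9.3²) = 6.765; Subtracting the remaining from the first: starting from the result so far, the r=11.5 sphere at (5.5, 16) misses the remaining region (no effect) — 1 connected region. Overall, the cross-section is a single solid region. Island count = 1.

1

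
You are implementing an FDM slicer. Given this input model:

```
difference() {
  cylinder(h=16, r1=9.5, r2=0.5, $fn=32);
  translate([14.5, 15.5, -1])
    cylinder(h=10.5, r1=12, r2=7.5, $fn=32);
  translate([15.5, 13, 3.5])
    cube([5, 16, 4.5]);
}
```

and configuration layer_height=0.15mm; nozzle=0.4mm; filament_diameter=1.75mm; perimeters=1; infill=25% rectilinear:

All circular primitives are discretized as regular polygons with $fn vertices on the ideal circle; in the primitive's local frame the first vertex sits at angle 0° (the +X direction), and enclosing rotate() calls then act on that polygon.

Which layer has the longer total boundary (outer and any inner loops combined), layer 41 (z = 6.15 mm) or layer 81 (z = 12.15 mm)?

layer 41 (z = 6.15 mm)

Layer 41 (z = 6.15): the cone: at t=0.384 of its height the radius interpolates to r₁+(r₂−r₁)t = 6.041, giving a regular 32-gon of that circumradius (perimeter = 2·32·6.041·sin(180°/32) = 37.89 mm); the cone at (14.5, 15.5) contributes a regular 32-gon of circumradius 8.936 (interpolated between r1=12 and r2=7.5 at t=0.681) (perimeter = 2·32·8.936·sin(180°/32) = 56.05 mm); the cube at (15.5, 13) (footprint 5×16) is included at this height (perimeter 42.00 mm); Taking the first minus the rest: starting from the cone, the cone at (14.5, 15.5) misses the remaining region (no effect); the 5×16 cube at (15.5, 13) misses the remaining region (no effect) — boundary = 37.89 mm. So its perimeter = 37.89 mm. Layer 81 (z = 12.15): the cone: at t=0.759 of its height the radius interpolates to r₁+(r₂−r₁)t = 2.666, giving a regular 32-gon of that circumradius (perimeter = 2·32·2.666·sin(180°/32) = 16.72 mm); the cone at (14.5, 15.5) is absent (z outside [-1, 9.5]); the cube at (15.5, 13) does not reach this height (z outside [3.5, 8]); After the difference (first − rest): none of the subtracted shapes is present at this height, so the cone is unchanged — boundary = 16.72 mm. So its perimeter = 16.72 mm. Layer 41 is larger (37.89 vs 16.72 mm).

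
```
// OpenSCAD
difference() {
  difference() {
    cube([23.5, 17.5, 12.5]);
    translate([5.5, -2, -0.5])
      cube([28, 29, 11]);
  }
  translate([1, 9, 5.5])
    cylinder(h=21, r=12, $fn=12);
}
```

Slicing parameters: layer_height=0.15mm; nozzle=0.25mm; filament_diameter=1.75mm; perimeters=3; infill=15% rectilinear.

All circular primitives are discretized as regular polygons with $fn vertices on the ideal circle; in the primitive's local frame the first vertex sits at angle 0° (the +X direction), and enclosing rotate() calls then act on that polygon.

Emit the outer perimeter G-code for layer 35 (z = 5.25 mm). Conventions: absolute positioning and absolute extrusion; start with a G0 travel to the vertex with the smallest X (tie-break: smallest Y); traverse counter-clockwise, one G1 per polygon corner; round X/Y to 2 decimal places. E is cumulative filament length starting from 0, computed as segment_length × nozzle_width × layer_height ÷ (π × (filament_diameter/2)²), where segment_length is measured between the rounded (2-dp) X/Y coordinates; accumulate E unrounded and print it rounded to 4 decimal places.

G0 X0.00 Y0.00 Z5.25
G1 X5.50 Y0.00 E0.0857
G1 X5.50 Y17.50 E0.3586
G1 X0.00 Y17.50 E0.4443
G1 X0.00 Y0.00 E0.7172

At z = 5.25 mm: the cube (footprint 23.5×17.5) is included at this height; the cube at (5.5, -2) (footprint 28×29) is included at this height; After the difference (first − rest): starting from the 23.5×17.5 cube, the 28×29 cube at (5.5, -2) partially overlaps it — only the 315.00 mm² overlap (of its 812.00 mm²) is removed, clipping the outline — 1 connected region; the cylinder at (1, 9) is absent (z outside [5.5, 26.5]); After the difference (first − rest): none of the subtracted shapes is present at this height, so the result so far is unchanged — 1 connected region. The outline is a single polygon with 4 vertices. Extrusion per mm of travel: 0.25 × 0.15 / (π × 0.875²) = 0.015591. Accumulating E over each segment gives final E = 0.7172.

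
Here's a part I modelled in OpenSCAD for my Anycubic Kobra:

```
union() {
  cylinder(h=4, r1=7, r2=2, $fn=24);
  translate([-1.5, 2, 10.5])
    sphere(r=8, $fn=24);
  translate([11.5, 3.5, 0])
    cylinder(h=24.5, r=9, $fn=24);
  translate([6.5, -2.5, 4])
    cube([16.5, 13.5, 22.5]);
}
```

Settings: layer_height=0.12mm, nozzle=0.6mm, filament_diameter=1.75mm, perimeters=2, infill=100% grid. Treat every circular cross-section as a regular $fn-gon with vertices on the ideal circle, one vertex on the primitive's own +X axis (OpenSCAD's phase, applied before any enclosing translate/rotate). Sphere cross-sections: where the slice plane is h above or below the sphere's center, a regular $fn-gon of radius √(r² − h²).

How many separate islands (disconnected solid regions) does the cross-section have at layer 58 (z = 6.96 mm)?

1

At z = 6.96 mm: the cone is not intersected at this z (z outside [0, 4]); the sphere at (-1.5, 2): section is a regular 24-gon, circumradius = √(r²−h²) = √(8²−3.54²) = 7.174; the r=9 cylinder at (11.5, 3.5) contributes a regular 24-gon of circumradius 9; the 16.5×13.5 cube at (6.5, -2.5) contributes its full rectangle; Merging all regions: the regions partially overlap (shared area 193.80 mm²), so overlapping operands fuse into one piece — 1 connected region. Overall, the cross-section is a single solid region. Island count = 1.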